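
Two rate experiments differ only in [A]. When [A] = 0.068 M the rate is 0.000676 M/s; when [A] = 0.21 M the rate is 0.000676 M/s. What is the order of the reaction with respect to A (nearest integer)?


Rate is proportional to [A]^n, so rate2/rate1 = ([A]2/[A]1)^n. Take logs to solve for n.
rate2/rate1 = 0.000676 / 0.000676 = 1.0
[A]2/[A]1 = 0.21 / 0.068 = 3.0882
n = ln(1.0) / ln(3.0882) = 0.0
Nearest integer order:

0


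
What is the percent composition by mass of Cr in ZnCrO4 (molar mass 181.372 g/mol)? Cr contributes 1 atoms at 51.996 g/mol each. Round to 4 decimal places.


pct = 100 * (n_elem * M_elem) / M_total
mass_contribution = 1 * 51.996 = 51.996 g/mol
pct = 100 * 51.996 / 181.372
pct = 28.66815164 %, rounded to 4 dp:

28.6682 %


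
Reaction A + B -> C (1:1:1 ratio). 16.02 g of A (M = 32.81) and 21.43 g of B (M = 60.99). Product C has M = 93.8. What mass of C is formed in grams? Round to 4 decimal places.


Find moles of each reactant; the smaller value is the limiting reagent in a 1:1:1 reaction, so moles_C equals moles of the limiter.
n_A = mass_A / M_A = 16.02 / 32.81 = 0.488266 mol
n_B = mass_B / M_B = 21.43 / 60.99 = 0.351369 mol
Limiting reagent: B (smaller), n_limiting = 0.351369 mol
mass_C = n_limiting * M_C = 0.351369 * 93.8
mass_C = 32.9584122 g, rounded to 4 dp:

32.9584 g


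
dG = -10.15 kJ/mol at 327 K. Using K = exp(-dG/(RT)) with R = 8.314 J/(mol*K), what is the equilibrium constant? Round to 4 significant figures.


dG is in kJ/mol; multiply by 1000 to match R in J/(mol*K).
RT = 8.314 * 327 = 2718.678 J/mol
exponent = -dG*1000 / (RT) = -(-10.15*1000) / 2718.678 = 3.7334322
K = exp(3.7334322)
K = 41.822405, rounded to 4 significant figures:

41.82


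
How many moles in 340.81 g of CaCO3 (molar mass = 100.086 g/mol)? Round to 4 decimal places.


n = mass / M
n = 340.81 / 100.086
n = 3.40517155 mol, rounded to 4 dp:

3.4052 mol


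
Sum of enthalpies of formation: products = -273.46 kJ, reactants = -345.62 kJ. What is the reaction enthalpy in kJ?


dH_rxn = sum(dH_f products) - sum(dH_f reactants)
dH_rxn = -273.46 - (-345.62)
dH_rxn = 72.16 kJ:

72.16 kJ


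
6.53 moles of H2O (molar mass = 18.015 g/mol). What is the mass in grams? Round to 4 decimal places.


mass = n * M
mass = 6.53 * 18.015
mass = 117.63795 g, rounded to 4 dp:

117.6380 g


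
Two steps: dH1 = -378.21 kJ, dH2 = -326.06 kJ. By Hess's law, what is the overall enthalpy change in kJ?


Hess's law: enthalpy is a state function, so add the step enthalpies.
dH_total = dH1 + dH2 = -378.21 + (-326.06)
dH_total = -704.27 kJ:

-704.27 kJ


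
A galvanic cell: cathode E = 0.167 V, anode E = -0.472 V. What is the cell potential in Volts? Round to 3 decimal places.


Standard cell potential: E_cell = E_cathode - E_anode.
E_cell = 0.167 - (-0.472)
E_cell = 0.639 V, rounded to 3 dp:

0.639 V


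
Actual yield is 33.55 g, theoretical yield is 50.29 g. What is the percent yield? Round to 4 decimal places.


% yield = 100 * actual / theoretical
% yield = 100 * 33.55 / 50.29
% yield = 66.71306423 %, rounded to 4 dp:

66.7131 %


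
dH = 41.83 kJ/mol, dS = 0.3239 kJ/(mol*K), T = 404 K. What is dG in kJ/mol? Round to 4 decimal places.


Gibbs: dG = dH - T*dS (consistent units, dS already in kJ/(mol*K)).
T*dS = 404 * 0.3239 = 130.8556
dG = 41.83 - (130.8556)
dG = -89.0256 kJ/mol, rounded to 4 dp:

-89.0256 kJ/mol


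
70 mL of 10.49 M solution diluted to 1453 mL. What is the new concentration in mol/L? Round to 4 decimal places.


Dilution: M1*V1 = M2*V2, solve for M2.
M2 = M1*V1 / V2
M2 = 10.49 * 70 / 1453
M2 = 734.3 / 1453
M2 = 0.5053682 mol/L, rounded to 4 dp:

0.5054 mol/L


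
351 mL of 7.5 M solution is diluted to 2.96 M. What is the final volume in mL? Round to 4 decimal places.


Dilution: M1*V1 = M2*V2, solve for V2.
V2 = M1*V1 / M2
V2 = 7.5 * 351 / 2.96
V2 = 2632.5 / 2.96
V2 = 889.35810811 mL, rounded to 4 dp:

889.3581 mL


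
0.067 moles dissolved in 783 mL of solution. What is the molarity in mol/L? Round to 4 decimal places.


Convert volume to liters: V_L = V_mL / 1000.
V_L = 783 / 1000 = 0.783 L
M = n / V_L = 0.067 / 0.783
M = 0.08556833 mol/L, rounded to 4 dp:

0.0856 mol/L


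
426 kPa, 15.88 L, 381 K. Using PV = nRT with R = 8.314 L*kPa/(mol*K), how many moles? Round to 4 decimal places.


PV = nRT, solve for n = PV / (RT).
PV = 426 * 15.88 = 6764.88
RT = 8.314 * 381 = 3167.634
n = 6764.88 / 3167.634
n = 2.13562552 mol, rounded to 4 dp:

2.1356 mol


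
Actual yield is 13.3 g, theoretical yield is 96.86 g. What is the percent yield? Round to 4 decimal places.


% yield = 100 * actual / theoretical
% yield = 100 * 13.3 / 96.86
% yield = 13.73115837 %, rounded to 4 dp:

13.7312 %


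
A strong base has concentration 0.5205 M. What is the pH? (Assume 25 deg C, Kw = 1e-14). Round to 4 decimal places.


A strong base dissociates completely, so [OH-] equals the given concentration.
pOH = -log10([OH-]) = -log10(0.5205) = 0.283579
pH = 14 - pOH = 14 - 0.283579
pH = 13.716421, rounded to 4 dp:

13.7164


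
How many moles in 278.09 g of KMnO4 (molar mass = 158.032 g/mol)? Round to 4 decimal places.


n = mass / M
n = 278.09 / 158.032
n = 1.75970689 mol, rounded to 4 dp:

1.7597 mol


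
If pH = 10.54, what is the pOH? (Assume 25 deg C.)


At 25 deg C, pH + pOH = 14.
pOH = 14 - pH = 14 - 10.54
pOH = 3.46:

3.46


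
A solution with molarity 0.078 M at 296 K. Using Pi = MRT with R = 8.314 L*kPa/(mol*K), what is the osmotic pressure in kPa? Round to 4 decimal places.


Osmotic pressure (van't Hoff): Pi = M*R*T.
RT = 8.314 * 296 = 2460.944
Pi = 0.078 * 2460.944
Pi = 191.953632 kPa, rounded to 4 dp:

191.9536 kPa


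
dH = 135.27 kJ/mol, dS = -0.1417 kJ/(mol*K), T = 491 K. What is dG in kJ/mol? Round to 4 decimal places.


Gibbs: dG = dH - T*dS (consistent units, dS already in kJ/(mol*K)).
T*dS = 491 * -0.1417 = -69.5747
dG = 135.27 - (-69.5747)
dG = 204.8447 kJ/mol, rounded to 4 dp:

204.8447 kJ/mol


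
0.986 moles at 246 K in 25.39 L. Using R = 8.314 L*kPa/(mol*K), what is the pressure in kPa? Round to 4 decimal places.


PV = nRT, solve for P = nRT / V.
nRT = 0.986 * 8.314 * 246 = 2016.6106
P = 2016.6106 / 25.39
P = 79.42538795 kPa, rounded to 4 dp:

79.4254 kPa


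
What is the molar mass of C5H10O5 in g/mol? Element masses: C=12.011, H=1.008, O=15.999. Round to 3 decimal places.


M = sum(count * atomic_mass) over atoms.
M = 5*12.011 + 10*1.008 + 5*15.999
M = 60.055 + 10.08 + 79.995
M = 150.13 g/mol, rounded to 3 dp:

150.130 g/mol


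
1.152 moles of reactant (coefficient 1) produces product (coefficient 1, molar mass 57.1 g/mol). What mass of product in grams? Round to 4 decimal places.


Use the coefficient ratio to convert reactant moles to product moles, then multiply by the product's molar mass.
moles_P = moles_R * (coeff_P / coeff_R) = 1.152 * (1/1) = 1.152
mass_P = moles_P * M_P = 1.152 * 57.1
mass_P = 65.7792 g, rounded to 4 dp:

65.7792 g


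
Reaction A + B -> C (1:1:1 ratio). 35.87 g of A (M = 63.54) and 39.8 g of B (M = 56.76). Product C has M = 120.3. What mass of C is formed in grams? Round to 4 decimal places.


Find moles of each reactant; the smaller value is the limiting reagent in a 1:1:1 reaction, so moles_C equals moles of the limiter.
n_A = mass_A / M_A = 35.87 / 63.54 = 0.564526 mol
n_B = mass_B / M_B = 39.8 / 56.76 = 0.701198 mol
Limiting reagent: A (smaller), n_limiting = 0.564526 mol
mass_C = n_limiting * M_C = 0.564526 * 120.3
mass_C = 67.9124778 g, rounded to 4 dp:

67.9125 g


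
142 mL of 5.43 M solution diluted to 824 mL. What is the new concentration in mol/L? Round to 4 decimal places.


Dilution: M1*V1 = M2*V2, solve for M2.
M2 = M1*V1 / V2
M2 = 5.43 * 142 / 824
M2 = 771.06 / 824
M2 = 0.93575243 mol/L, rounded to 4 dp:

0.9358 mol/L


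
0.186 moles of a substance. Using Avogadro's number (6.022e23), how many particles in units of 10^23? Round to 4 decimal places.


N = n * NA, then divide by 1e23 for the requested units.
N / 1e23 = n * 6.022
N / 1e23 = 0.186 * 6.022
N / 1e23 = 1.120092, rounded to 4 dp:

1.1201


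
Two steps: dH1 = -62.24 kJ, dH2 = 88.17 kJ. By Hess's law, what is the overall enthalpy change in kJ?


Hess's law: enthalpy is a state function, so add the step enthalpies.
dH_total = dH1 + dH2 = -62.24 + (88.17)
dH_total = 25.93 kJ:

25.93 kJ


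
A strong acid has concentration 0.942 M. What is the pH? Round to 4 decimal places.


A strong acid dissociates completely, so [H+] equals the given concentration.
pH = -log10([H+]) = -log10(0.942)
pH = 0.0259491, rounded to 4 dp:

0.0259


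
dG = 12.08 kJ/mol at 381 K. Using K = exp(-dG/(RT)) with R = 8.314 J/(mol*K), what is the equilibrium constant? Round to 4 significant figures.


dG is in kJ/mol; multiply by 1000 to match R in J/(mol*K).
RT = 8.314 * 381 = 3167.634 J/mol
exponent = -dG*1000 / (RT) = -(12.08*1000) / 3167.634 = -3.8135719
K = exp(-3.8135719)
K = 0.022069209, rounded to 4 significant figures:

0.02207


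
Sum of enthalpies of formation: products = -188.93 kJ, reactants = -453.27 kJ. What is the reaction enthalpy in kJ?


dH_rxn = sum(dH_f products) - sum(dH_f reactants)
dH_rxn = -188.93 - (-453.27)
dH_rxn = 264.34 kJ:

264.34 kJ


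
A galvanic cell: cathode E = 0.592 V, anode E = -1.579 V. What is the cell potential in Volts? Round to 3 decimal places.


Standard cell potential: E_cell = E_cathode - E_anode.
E_cell = 0.592 - (-1.579)
E_cell = 2.171 V, rounded to 3 dp:

2.171 V


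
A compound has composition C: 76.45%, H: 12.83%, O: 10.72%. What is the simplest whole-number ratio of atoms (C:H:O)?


Assume 100 g of compound, divide each mass% by atomic mass to get moles, then normalize by the smallest to get a raw atom ratio.
Moles per 100 g: C: 76.45/12.011 = 6.365, H: 12.83/1.008 = 12.7282, O: 10.72/15.999 = 0.67
Raw ratio (divide by min = 0.67): C: 9.499, H: 18.996, O: 1.0
Multiply by 2 to clear fractions: C: 18.999 ~= 19, H: 37.992 ~= 38, O: 2.0 ~= 2
Reduce by GCD to get the simplest whole-number ratio:

19:38:2


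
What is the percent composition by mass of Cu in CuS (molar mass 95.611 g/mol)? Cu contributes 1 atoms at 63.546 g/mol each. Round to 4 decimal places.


pct = 100 * (n_elem * M_elem) / M_total
mass_contribution = 1 * 63.546 = 63.546 g/mol
pct = 100 * 63.546 / 95.611
pct = 66.46306387 %, rounded to 4 dp:

66.4631 %


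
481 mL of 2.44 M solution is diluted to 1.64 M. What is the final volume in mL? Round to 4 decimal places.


Dilution: M1*V1 = M2*V2, solve for V2.
V2 = M1*V1 / M2
V2 = 2.44 * 481 / 1.64
V2 = 1173.64 / 1.64
V2 = 715.63414634 mL, rounded to 4 dp:

715.6341 mL


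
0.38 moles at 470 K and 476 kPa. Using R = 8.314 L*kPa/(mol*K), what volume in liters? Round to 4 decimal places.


PV = nRT, solve for V = nRT / P.
nRT = 0.38 * 8.314 * 470 = 1484.8804
V = 1484.8804 / 476
V = 3.11949664 L, rounded to 4 dp:

3.1195 L


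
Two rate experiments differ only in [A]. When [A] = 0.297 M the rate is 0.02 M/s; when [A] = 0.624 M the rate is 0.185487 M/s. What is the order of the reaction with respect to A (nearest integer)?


Rate is proportional to [A]^n, so rate2/rate1 = ([A]2/[A]1)^n. Take logs to solve for n.
rate2/rate1 = 0.185487 / 0.02 = 9.2744
[A]2/[A]1 = 0.624 / 0.297 = 2.101
n = ln(9.2744) / ln(2.101) = 3.0
Nearest integer order:

3


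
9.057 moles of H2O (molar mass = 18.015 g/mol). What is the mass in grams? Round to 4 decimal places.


mass = n * M
mass = 9.057 * 18.015
mass = 163.161855 g, rounded to 4 dp:

163.1619 g


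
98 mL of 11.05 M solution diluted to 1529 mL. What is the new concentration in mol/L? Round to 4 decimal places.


Dilution: M1*V1 = M2*V2, solve for M2.
M2 = M1*V1 / V2
M2 = 11.05 * 98 / 1529
M2 = 1082.9 / 1529
M2 = 0.70824068 mol/L, rounded to 4 dp:

0.7082 mol/L


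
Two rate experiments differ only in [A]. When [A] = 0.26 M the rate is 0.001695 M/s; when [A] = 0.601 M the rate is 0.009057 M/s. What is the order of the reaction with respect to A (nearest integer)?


Rate is proportional to [A]^n, so rate2/rate1 = ([A]2/[A]1)^n. Take logs to solve for n.
rate2/rate1 = 0.009057 / 0.001695 = 5.3434
[A]2/[A]1 = 0.601 / 0.26 = 2.3115
n = ln(5.3434) / ln(2.3115) = 2.0
Nearest integer order:

2


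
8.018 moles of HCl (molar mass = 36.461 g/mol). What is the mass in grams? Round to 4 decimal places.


mass = n * M
mass = 8.018 * 36.461
mass = 292.344298 g, rounded to 4 dp:

292.3443 g


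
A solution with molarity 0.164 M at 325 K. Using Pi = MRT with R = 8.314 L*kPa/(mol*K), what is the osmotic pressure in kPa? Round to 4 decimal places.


Osmotic pressure (van't Hoff): Pi = M*R*T.
RT = 8.314 * 325 = 2702.05
Pi = 0.164 * 2702.05
Pi = 443.1362 kPa, rounded to 4 dp:

443.1362 kPa


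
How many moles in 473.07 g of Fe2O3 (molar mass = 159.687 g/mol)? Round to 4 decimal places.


n = mass / M
n = 473.07 / 159.687
n = 2.96248286 mol, rounded to 4 dp:

2.9625 mol


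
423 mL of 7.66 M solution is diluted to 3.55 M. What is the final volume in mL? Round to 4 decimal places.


Dilution: M1*V1 = M2*V2, solve for V2.
V2 = M1*V1 / M2
V2 = 7.66 * 423 / 3.55
V2 = 3240.18 / 3.55
V2 = 912.72676056 mL, rounded to 4 dp:

912.7268 mL


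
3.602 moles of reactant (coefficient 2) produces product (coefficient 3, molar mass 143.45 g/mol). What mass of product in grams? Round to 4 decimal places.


Use the coefficient ratio to convert reactant moles to product moles, then multiply by the product's molar mass.
moles_P = moles_R * (coeff_P / coeff_R) = 3.602 * (3/2) = 5.403
mass_P = moles_P * M_P = 5.403 * 143.45
mass_P = 775.06035 g, rounded to 4 dp:

775.0604 g


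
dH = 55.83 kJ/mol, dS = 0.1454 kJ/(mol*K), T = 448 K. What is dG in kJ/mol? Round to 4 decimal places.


Gibbs: dG = dH - T*dS (consistent units, dS already in kJ/(mol*K)).
T*dS = 448 * 0.1454 = 65.1392
dG = 55.83 - (65.1392)
dG = -9.3092 kJ/mol, rounded to 4 dp:

-9.3092 kJ/mol


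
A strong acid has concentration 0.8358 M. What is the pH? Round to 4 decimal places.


A strong acid dissociates completely, so [H+] equals the given concentration.
pH = -log10([H+]) = -log10(0.8358)
pH = 0.07789763, rounded to 4 dp:

0.0779


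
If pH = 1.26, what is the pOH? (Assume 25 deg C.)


At 25 deg C, pH + pOH = 14.
pOH = 14 - pH = 14 - 1.26
pOH = 12.74:

12.74


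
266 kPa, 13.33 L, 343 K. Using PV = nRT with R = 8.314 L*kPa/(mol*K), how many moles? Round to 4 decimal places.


PV = nRT, solve for n = PV / (RT).
PV = 266 * 13.33 = 3545.78
RT = 8.314 * 343 = 2851.702
n = 3545.78 / 2851.702
n = 1.24339079 mol, rounded to 4 dp:

1.2434 mol


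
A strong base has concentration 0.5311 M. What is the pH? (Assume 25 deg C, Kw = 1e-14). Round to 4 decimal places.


A strong base dissociates completely, so [OH-] equals the given concentration.
pOH = -log10([OH-]) = -log10(0.5311) = 0.274824
pH = 14 - pOH = 14 - 0.274824
pH = 13.725176, rounded to 4 dp:

13.7252


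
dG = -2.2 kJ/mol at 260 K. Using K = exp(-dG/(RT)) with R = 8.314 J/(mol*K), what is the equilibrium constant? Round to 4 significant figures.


dG is in kJ/mol; multiply by 1000 to match R in J/(mol*K).
RT = 8.314 * 260 = 2161.64 J/mol
exponent = -dG*1000 / (RT) = -(-2.2*1000) / 2161.64 = 1.01774579
K = exp(1.01774579)
K = 2.7669504, rounded to 4 significant figures:

2.767


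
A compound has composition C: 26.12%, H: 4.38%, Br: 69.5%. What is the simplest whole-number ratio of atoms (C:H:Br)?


Assume 100 g of compound, divide each mass% by atomic mass to get moles, then normalize by the smallest to get a raw atom ratio.
Moles per 100 g: C: 26.12/12.011 = 2.1747, H: 4.38/1.008 = 4.3452, Br: 69.5/79.904 = 0.8698
Raw ratio (divide by min = 0.8698): C: 2.5, H: 4.996, Br: 1.0
Multiply by 2 to clear fractions: C: 5.0 ~= 5, H: 9.991 ~= 10, Br: 2.0 ~= 2
Reduce by GCD to get the simplest whole-number ratio:

5:10:2


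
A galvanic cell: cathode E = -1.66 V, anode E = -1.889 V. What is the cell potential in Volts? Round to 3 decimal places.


Standard cell potential: E_cell = E_cathode - E_anode.
E_cell = -1.66 - (-1.889)
E_cell = 0.229 V, rounded to 3 dp:

0.229 V


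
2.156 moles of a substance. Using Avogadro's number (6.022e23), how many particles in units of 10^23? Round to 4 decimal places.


N = n * NA, then divide by 1e23 for the requested units.
N / 1e23 = n * 6.022
N / 1e23 = 2.156 * 6.022
N / 1e23 = 12.983432, rounded to 4 dp:

12.9834


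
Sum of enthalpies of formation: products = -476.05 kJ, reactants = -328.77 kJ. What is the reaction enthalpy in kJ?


dH_rxn = sum(dH_f products) - sum(dH_f reactants)
dH_rxn = -476.05 - (-328.77)
dH_rxn = -147.28 kJ:

-147.28 kJ


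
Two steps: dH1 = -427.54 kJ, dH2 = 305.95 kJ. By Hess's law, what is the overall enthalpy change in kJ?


Hess's law: enthalpy is a state function, so add the step enthalpies.
dH_total = dH1 + dH2 = -427.54 + (305.95)
dH_total = -121.59 kJ:

-121.59 kJ


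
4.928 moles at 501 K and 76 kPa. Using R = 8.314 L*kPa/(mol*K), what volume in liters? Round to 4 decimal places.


PV = nRT, solve for V = nRT / P.
nRT = 4.928 * 8.314 * 501 = 20526.6674
V = 20526.6674 / 76
V = 270.08772895 L, rounded to 4 dp:

270.0877 L


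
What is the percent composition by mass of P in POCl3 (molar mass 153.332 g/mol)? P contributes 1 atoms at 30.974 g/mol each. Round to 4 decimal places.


pct = 100 * (n_elem * M_elem) / M_total
mass_contribution = 1 * 30.974 = 30.974 g/mol
pct = 100 * 30.974 / 153.332
pct = 20.20061044 %, rounded to 4 dp:

20.2006 %


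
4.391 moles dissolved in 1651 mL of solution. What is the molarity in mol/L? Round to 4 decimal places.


Convert volume to liters: V_L = V_mL / 1000.
V_L = 1651 / 1000 = 1.651 L
M = n / V_L = 4.391 / 1.651
M = 2.65960024 mol/L, rounded to 4 dp:

2.6596 mol/L


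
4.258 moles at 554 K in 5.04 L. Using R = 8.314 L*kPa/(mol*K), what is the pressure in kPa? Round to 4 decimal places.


PV = nRT, solve for P = nRT / V.
nRT = 4.258 * 8.314 * 554 = 19612.1606
P = 19612.1606 / 5.04
P = 3891.30170635 kPa, rounded to 4 dp:

3891.3017 kPa


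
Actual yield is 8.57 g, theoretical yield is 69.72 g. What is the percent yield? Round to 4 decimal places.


% yield = 100 * actual / theoretical
% yield = 100 * 8.57 / 69.72
% yield = 12.29202524 %, rounded to 4 dp:

12.2920 %


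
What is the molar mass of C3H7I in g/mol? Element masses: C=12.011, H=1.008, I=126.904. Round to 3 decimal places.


M = sum(count * atomic_mass) over atoms.
M = 3*12.011 + 7*1.008 + 1*126.904
M = 36.033 + 7.056 + 126.904
M = 169.993 g/mol, rounded to 3 dp:

169.993 g/mol


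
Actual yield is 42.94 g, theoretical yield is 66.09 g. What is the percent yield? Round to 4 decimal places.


% yield = 100 * actual / theoretical
% yield = 100 * 42.94 / 66.09
% yield = 64.97200787 %, rounded to 4 dp:

64.9720 %


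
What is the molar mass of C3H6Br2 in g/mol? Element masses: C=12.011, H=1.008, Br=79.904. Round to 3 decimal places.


M = sum(count * atomic_mass) over atoms.
M = 3*12.011 + 6*1.008 + 2*79.904
M = 36.033 + 6.048 + 159.808
M = 201.889 g/mol, rounded to 3 dp:

201.889 g/mol


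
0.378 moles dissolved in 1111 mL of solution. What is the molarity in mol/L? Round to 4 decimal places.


Convert volume to liters: V_L = V_mL / 1000.
V_L = 1111 / 1000 = 1.111 L
M = n / V_L = 0.378 / 1.111
M = 0.34023402 mol/L, rounded to 4 dp:

0.3402 mol/L


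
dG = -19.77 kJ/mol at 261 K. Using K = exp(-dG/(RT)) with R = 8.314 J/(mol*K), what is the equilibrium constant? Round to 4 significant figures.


dG is in kJ/mol; multiply by 1000 to match R in J/(mol*K).
RT = 8.314 * 261 = 2169.954 J/mol
exponent = -dG*1000 / (RT) = -(-19.77*1000) / 2169.954 = 9.11079221
K = exp(9.11079221)
K = 9052.4635, rounded to 4 significant figures:

9052


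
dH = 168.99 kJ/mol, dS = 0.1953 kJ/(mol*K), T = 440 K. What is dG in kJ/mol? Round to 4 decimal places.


Gibbs: dG = dH - T*dS (consistent units, dS already in kJ/(mol*K)).
T*dS = 440 * 0.1953 = 85.932
dG = 168.99 - (85.932)
dG = 83.058 kJ/mol, rounded to 4 dp:

83.0580 kJ/mol


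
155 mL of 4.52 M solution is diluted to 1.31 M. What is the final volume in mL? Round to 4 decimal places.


Dilution: M1*V1 = M2*V2, solve for V2.
V2 = M1*V1 / M2
V2 = 4.52 * 155 / 1.31
V2 = 700.6 / 1.31
V2 = 534.80916031 mL, rounded to 4 dp:

534.8092 mL


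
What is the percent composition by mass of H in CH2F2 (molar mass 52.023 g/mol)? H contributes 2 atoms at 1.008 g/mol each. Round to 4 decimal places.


pct = 100 * (n_elem * M_elem) / M_total
mass_contribution = 2 * 1.008 = 2.016 g/mol
pct = 100 * 2.016 / 52.023
pct = 3.87520904 %, rounded to 4 dp:

3.8752 %


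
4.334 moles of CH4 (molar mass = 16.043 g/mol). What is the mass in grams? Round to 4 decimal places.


mass = n * M
mass = 4.334 * 16.043
mass = 69.530362 g, rounded to 4 dp:

69.5304 g


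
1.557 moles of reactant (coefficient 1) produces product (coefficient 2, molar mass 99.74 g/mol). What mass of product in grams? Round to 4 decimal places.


Use the coefficient ratio to convert reactant moles to product moles, then multiply by the product's molar mass.
moles_P = moles_R * (coeff_P / coeff_R) = 1.557 * (2/1) = 3.114
mass_P = moles_P * M_P = 3.114 * 99.74
mass_P = 310.59036 g, rounded to 4 dp:

310.5904 g


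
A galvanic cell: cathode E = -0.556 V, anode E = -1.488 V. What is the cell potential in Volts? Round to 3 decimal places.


Standard cell potential: E_cell = E_cathode - E_anode.
E_cell = -0.556 - (-1.488)
E_cell = 0.932 V, rounded to 3 dp:

0.932 V


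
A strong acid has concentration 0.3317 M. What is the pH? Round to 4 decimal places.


A strong acid dissociates completely, so [H+] equals the given concentration.
pH = -log10([H+]) = -log10(0.3317)
pH = 0.47925453, rounded to 4 dp:

0.4793


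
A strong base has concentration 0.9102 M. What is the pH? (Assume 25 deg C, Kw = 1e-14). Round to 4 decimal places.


A strong base dissociates completely, so [OH-] equals the given concentration.
pOH = -log10([OH-]) = -log10(0.9102) = 0.040863
pH = 14 - pOH = 14 - 0.040863
pH = 13.959137, rounded to 4 dp:

13.9591


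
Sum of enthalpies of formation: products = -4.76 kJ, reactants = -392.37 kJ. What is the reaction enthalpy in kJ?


dH_rxn = sum(dH_f products) - sum(dH_f reactants)
dH_rxn = -4.76 - (-392.37)
dH_rxn = 387.61 kJ:

387.61 kJ


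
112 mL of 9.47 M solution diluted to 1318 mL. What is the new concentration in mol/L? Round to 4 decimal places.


Dilution: M1*V1 = M2*V2, solve for M2.
M2 = M1*V1 / V2
M2 = 9.47 * 112 / 1318
M2 = 1060.64 / 1318
M2 = 0.80473445 mol/L, rounded to 4 dp:

0.8047 mol/L


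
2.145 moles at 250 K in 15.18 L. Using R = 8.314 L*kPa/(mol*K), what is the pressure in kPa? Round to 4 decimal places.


PV = nRT, solve for P = nRT / V.
nRT = 2.145 * 8.314 * 250 = 4458.3825
P = 4458.3825 / 15.18
P = 293.70108696 kPa, rounded to 4 dp:

293.7011 kPa


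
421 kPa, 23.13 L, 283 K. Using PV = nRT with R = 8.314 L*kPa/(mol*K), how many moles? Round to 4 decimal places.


PV = nRT, solve for n = PV / (RT).
PV = 421 * 23.13 = 9737.73
RT = 8.314 * 283 = 2352.862
n = 9737.73 / 2352.862
n = 4.13867452 mol, rounded to 4 dp:

4.1387 mol


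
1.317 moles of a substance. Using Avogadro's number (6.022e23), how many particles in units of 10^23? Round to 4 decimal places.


N = n * NA, then divide by 1e23 for the requested units.
N / 1e23 = n * 6.022
N / 1e23 = 1.317 * 6.022
N / 1e23 = 7.930974, rounded to 4 dp:

7.9310


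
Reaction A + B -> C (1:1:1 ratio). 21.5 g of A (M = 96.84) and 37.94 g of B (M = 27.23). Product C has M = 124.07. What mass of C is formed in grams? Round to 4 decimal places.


Find moles of each reactant; the smaller value is the limiting reagent in a 1:1:1 reaction, so moles_C equals moles of the limiter.
n_A = mass_A / M_A = 21.5 / 96.84 = 0.222016 mol
n_B = mass_B / M_B = 37.94 / 27.23 = 1.393316 mol
Limiting reagent: A (smaller), n_limiting = 0.222016 mol
mass_C = n_limiting * M_C = 0.222016 * 124.07
mass_C = 27.54552512 g, rounded to 4 dp:

27.5455 g


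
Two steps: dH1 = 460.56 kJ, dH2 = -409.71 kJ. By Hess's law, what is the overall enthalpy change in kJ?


Hess's law: enthalpy is a state function, so add the step enthalpies.
dH_total = dH1 + dH2 = 460.56 + (-409.71)
dH_total = 50.85 kJ:

50.85 kJ


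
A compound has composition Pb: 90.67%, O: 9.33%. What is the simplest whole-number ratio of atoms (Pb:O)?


Assume 100 g of compound, divide each mass% by atomic mass to get moles, then normalize by the smallest to get a raw atom ratio.
Moles per 100 g: Pb: 90.67/207.2 = 0.4376, O: 9.33/15.999 = 0.5832
Raw ratio (divide by min = 0.4376): Pb: 1.0, O: 1.333
Multiply by 3 to clear fractions: Pb: 3.0 ~= 3, O: 3.998 ~= 4
Reduce by GCD to get the simplest whole-number ratio:

3:4


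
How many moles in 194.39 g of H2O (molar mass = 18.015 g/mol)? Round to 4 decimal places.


n = mass / M
n = 194.39 / 18.015
n = 10.7904524 mol, rounded to 4 dp:

10.7905 mol


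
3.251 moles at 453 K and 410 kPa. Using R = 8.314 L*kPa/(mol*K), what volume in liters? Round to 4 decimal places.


PV = nRT, solve for V = nRT / P.
nRT = 3.251 * 8.314 * 453 = 12244.0527
V = 12244.0527 / 410
V = 29.86354317 L, rounded to 4 dp:

29.8635 L


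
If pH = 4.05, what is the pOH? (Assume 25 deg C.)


At 25 deg C, pH + pOH = 14.
pOH = 14 - pH = 14 - 4.05
pOH = 9.95:

9.95


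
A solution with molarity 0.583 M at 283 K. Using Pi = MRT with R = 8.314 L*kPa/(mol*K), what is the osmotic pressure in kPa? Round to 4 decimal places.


Osmotic pressure (van't Hoff): Pi = M*R*T.
RT = 8.314 * 283 = 2352.862
Pi = 0.583 * 2352.862
Pi = 1371.718546 kPa, rounded to 4 dp:

1371.7185 kPa


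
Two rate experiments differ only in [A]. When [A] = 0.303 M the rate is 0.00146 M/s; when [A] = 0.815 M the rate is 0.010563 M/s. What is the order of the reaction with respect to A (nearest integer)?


Rate is proportional to [A]^n, so rate2/rate1 = ([A]2/[A]1)^n. Take logs to solve for n.
rate2/rate1 = 0.010563 / 0.00146 = 7.2349
[A]2/[A]1 = 0.815 / 0.303 = 2.6898
n = ln(7.2349) / ln(2.6898) = 2.0
Nearest integer order:

2


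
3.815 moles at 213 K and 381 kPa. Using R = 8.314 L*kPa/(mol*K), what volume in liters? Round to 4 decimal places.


PV = nRT, solve for V = nRT / P.
nRT = 3.815 * 8.314 * 213 = 6755.9148
V = 6755.9148 / 381
V = 17.73205984 L, rounded to 4 dp:

17.7321 L


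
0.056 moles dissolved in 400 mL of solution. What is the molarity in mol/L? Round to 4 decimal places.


Convert volume to liters: V_L = V_mL / 1000.
V_L = 400 / 1000 = 0.4 L
M = n / V_L = 0.056 / 0.4
M = 0.14 mol/L, rounded to 4 dp:

0.1400 mol/L


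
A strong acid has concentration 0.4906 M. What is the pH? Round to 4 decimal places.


A strong acid dissociates completely, so [H+] equals the given concentration.
pH = -log10([H+]) = -log10(0.4906)
pH = 0.30927246, rounded to 4 dp:

0.3093


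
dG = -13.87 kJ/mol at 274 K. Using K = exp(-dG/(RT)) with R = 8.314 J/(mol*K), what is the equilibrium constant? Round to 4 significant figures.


dG is in kJ/mol; multiply by 1000 to match R in J/(mol*K).
RT = 8.314 * 274 = 2278.036 J/mol
exponent = -dG*1000 / (RT) = -(-13.87*1000) / 2278.036 = 6.08857806
K = exp(6.08857806)
K = 440.79418, rounded to 4 significant figures:

440.8


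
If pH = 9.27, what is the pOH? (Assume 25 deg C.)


At 25 deg C, pH + pOH = 14.
pOH = 14 - pH = 14 - 9.27
pOH = 4.73:

4.73


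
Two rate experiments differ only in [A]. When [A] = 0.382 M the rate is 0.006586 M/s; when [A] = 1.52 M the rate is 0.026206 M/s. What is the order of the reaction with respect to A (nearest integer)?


Rate is proportional to [A]^n, so rate2/rate1 = ([A]2/[A]1)^n. Take logs to solve for n.
rate2/rate1 = 0.026206 / 0.006586 = 3.979
[A]2/[A]1 = 1.52 / 0.382 = 3.9791
n = ln(3.979) / ln(3.9791) = 1.0
Nearest integer order:

1


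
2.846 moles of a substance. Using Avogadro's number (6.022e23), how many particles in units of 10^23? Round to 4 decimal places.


N = n * NA, then divide by 1e23 for the requested units.
N / 1e23 = n * 6.022
N / 1e23 = 2.846 * 6.022
N / 1e23 = 17.138612, rounded to 4 dp:

17.1386


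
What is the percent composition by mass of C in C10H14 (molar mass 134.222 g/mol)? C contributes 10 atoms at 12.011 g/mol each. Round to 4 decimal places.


pct = 100 * (n_elem * M_elem) / M_total
mass_contribution = 10 * 12.011 = 120.11 g/mol
pct = 100 * 120.11 / 134.222
pct = 89.48607531 %, rounded to 4 dp:

89.4861 %


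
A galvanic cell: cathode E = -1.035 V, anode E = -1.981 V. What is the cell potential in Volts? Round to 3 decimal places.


Standard cell potential: E_cell = E_cathode - E_anode.
E_cell = -1.035 - (-1.981)
E_cell = 0.946 V, rounded to 3 dp:

0.946 V


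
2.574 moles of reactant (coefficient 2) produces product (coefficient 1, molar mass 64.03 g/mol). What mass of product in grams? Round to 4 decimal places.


Use the coefficient ratio to convert reactant moles to product moles, then multiply by the product's molar mass.
moles_P = moles_R * (coeff_P / coeff_R) = 2.574 * (1/2) = 1.287
mass_P = moles_P * M_P = 1.287 * 64.03
mass_P = 82.40661 g, rounded to 4 dp:

82.4066 g


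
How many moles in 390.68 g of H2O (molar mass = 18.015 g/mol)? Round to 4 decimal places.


n = mass / M
n = 390.68 / 18.015
n = 21.68637247 mol, rounded to 4 dp:

21.6864 mol


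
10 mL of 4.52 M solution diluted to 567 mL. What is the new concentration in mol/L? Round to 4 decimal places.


Dilution: M1*V1 = M2*V2, solve for M2.
M2 = M1*V1 / V2
M2 = 4.52 * 10 / 567
M2 = 45.2 / 567
M2 = 0.07971781 mol/L, rounded to 4 dp:

0.0797 mol/L


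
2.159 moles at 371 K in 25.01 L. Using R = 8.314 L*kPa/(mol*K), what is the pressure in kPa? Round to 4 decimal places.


PV = nRT, solve for P = nRT / V.
nRT = 2.159 * 8.314 * 371 = 6659.4225
P = 6659.4225 / 25.01
P = 266.27039184 kPa, rounded to 4 dp:

266.2704 kPa


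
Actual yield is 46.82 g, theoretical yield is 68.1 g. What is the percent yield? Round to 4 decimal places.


% yield = 100 * actual / theoretical
% yield = 100 * 46.82 / 68.1
% yield = 68.75183554 %, rounded to 4 dp:

68.7518 %


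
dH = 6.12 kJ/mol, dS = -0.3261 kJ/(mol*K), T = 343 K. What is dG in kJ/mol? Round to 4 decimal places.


Gibbs: dG = dH - T*dS (consistent units, dS already in kJ/(mol*K)).
T*dS = 343 * -0.3261 = -111.8523
dG = 6.12 - (-111.8523)
dG = 117.9723 kJ/mol, rounded to 4 dp:

117.9723 kJ/mol


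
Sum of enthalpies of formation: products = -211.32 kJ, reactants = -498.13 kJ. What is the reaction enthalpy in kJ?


dH_rxn = sum(dH_f products) - sum(dH_f reactants)
dH_rxn = -211.32 - (-498.13)
dH_rxn = 286.81 kJ:

286.81 kJ


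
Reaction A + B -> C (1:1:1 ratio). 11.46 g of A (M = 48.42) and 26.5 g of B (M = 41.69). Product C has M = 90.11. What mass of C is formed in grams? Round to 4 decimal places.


Find moles of each reactant; the smaller value is the limiting reagent in a 1:1:1 reaction, so moles_C equals moles of the limiter.
n_A = mass_A / M_A = 11.46 / 48.42 = 0.236679 mol
n_B = mass_B / M_B = 26.5 / 41.69 = 0.635644 mol
Limiting reagent: A (smaller), n_limiting = 0.236679 mol
mass_C = n_limiting * M_C = 0.236679 * 90.11
mass_C = 21.32714469 g, rounded to 4 dp:

21.3271 g


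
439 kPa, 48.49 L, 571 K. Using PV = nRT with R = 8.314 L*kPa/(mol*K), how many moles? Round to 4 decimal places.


PV = nRT, solve for n = PV / (RT).
PV = 439 * 48.49 = 21287.11
RT = 8.314 * 571 = 4747.294
n = 21287.11 / 4747.294
n = 4.48405134 mol, rounded to 4 dp:

4.4841 mol


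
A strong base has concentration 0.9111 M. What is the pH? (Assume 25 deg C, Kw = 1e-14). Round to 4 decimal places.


A strong base dissociates completely, so [OH-] equals the given concentration.
pOH = -log10([OH-]) = -log10(0.9111) = 0.040434
pH = 14 - pOH = 14 - 0.040434
pH = 13.959566, rounded to 4 dp:

13.9596


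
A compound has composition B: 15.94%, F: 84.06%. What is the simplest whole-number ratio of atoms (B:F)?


Assume 100 g of compound, divide each mass% by atomic mass to get moles, then normalize by the smallest to get a raw atom ratio.
Moles per 100 g: B: 15.94/10.81 = 1.4746, F: 84.06/18.998 = 4.4247
Raw ratio (divide by min = 1.4746): B: 1.0, F: 3.001
Multiply by 1 to clear fractions: B: 1.0 ~= 1, F: 3.001 ~= 3
Reduce by GCD to get the simplest whole-number ratio:

1:3


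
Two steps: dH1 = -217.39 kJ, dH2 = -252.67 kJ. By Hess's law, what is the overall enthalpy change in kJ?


Hess's law: enthalpy is a state function, so add the step enthalpies.
dH_total = dH1 + dH2 = -217.39 + (-252.67)
dH_total = -470.06 kJ:

-470.06 kJ


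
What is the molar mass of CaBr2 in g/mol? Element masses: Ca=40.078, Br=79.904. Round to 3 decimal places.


M = sum(count * atomic_mass) over atoms.
M = 1*40.078 + 2*79.904
M = 40.078 + 159.808
M = 199.886 g/mol, rounded to 3 dp:

199.886 g/mol


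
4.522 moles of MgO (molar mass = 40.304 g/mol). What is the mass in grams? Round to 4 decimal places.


mass = n * M
mass = 4.522 * 40.304
mass = 182.254688 g, rounded to 4 dp:

182.2547 g


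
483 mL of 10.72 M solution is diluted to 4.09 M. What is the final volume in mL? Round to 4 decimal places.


Dilution: M1*V1 = M2*V2, solve for V2.
V2 = M1*V1 / M2
V2 = 10.72 * 483 / 4.09
V2 = 5177.76 / 4.09
V2 = 1265.95599022 mL, rounded to 4 dp:

1265.9560 mL


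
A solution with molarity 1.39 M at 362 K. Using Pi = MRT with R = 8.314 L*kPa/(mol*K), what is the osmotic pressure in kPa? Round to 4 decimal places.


Osmotic pressure (van't Hoff): Pi = M*R*T.
RT = 8.314 * 362 = 3009.668
Pi = 1.39 * 3009.668
Pi = 4183.43852 kPa, rounded to 4 dp:

4183.4385 kPa


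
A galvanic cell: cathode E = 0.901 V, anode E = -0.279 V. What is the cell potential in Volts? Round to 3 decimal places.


Standard cell potential: E_cell = E_cathode - E_anode.
E_cell = 0.901 - (-0.279)
E_cell = 1.18 V, rounded to 3 dp:

1.180 V


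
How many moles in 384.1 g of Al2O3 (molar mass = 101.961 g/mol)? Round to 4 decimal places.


n = mass / M
n = 384.1 / 101.961
n = 3.76712665 mol, rounded to 4 dp:

3.7671 mol


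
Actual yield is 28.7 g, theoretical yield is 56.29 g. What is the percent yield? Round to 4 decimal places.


% yield = 100 * actual / theoretical
% yield = 100 * 28.7 / 56.29
% yield = 50.98596554 %, rounded to 4 dp:

50.9860 %


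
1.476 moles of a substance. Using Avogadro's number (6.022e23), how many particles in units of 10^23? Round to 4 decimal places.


N = n * NA, then divide by 1e23 for the requested units.
N / 1e23 = n * 6.022
N / 1e23 = 1.476 * 6.022
N / 1e23 = 8.888472, rounded to 4 dp:

8.8885


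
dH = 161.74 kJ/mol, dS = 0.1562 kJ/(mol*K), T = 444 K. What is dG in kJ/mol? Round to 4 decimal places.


Gibbs: dG = dH - T*dS (consistent units, dS already in kJ/(mol*K)).
T*dS = 444 * 0.1562 = 69.3528
dG = 161.74 - (69.3528)
dG = 92.3872 kJ/mol, rounded to 4 dp:

92.3872 kJ/mol


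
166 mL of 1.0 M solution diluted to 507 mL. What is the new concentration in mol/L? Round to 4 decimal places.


Dilution: M1*V1 = M2*V2, solve for M2.
M2 = M1*V1 / V2
M2 = 1.0 * 166 / 507
M2 = 166.0 / 507
M2 = 0.32741617 mol/L, rounded to 4 dp:

0.3274 mol/L


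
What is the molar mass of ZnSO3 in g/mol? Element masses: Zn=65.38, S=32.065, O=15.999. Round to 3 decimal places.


M = sum(count * atomic_mass) over atoms.
M = 1*65.38 + 1*32.065 + 3*15.999
M = 65.38 + 32.065 + 47.997
M = 145.442 g/mol, rounded to 3 dp:

145.442 g/mol


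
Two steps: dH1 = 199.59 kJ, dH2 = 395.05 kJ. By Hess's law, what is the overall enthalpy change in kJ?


Hess's law: enthalpy is a state function, so add the step enthalpies.
dH_total = dH1 + dH2 = 199.59 + (395.05)
dH_total = 594.64 kJ:

594.64 kJ


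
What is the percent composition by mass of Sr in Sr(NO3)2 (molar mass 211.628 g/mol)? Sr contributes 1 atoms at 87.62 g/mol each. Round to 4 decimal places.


pct = 100 * (n_elem * M_elem) / M_total
mass_contribution = 1 * 87.62 = 87.62 g/mol
pct = 100 * 87.62 / 211.628
pct = 41.40283894 %, rounded to 4 dp:

41.4028 %


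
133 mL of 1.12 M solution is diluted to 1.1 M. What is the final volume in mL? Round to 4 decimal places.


Dilution: M1*V1 = M2*V2, solve for V2.
V2 = M1*V1 / M2
V2 = 1.12 * 133 / 1.1
V2 = 148.96 / 1.1
V2 = 135.41818182 mL, rounded to 4 dp:

135.4182 mL


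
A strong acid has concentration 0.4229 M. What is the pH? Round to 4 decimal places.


A strong acid dissociates completely, so [H+] equals the given concentration.
pH = -log10([H+]) = -log10(0.4229)
pH = 0.37376231, rounded to 4 dp:

0.3738


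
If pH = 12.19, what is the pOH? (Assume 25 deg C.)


At 25 deg C, pH + pOH = 14.
pOH = 14 - pH = 14 - 12.19
pOH = 1.81:

1.81


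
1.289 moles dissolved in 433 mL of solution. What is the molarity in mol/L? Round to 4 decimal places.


Convert volume to liters: V_L = V_mL / 1000.
V_L = 433 / 1000 = 0.433 L
M = n / V_L = 1.289 / 0.433
M = 2.97690531 mol/L, rounded to 4 dp:

2.9769 mol/L


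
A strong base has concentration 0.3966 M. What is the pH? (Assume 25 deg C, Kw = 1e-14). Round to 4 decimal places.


A strong base dissociates completely, so [OH-] equals the given concentration.
pOH = -log10([OH-]) = -log10(0.3966) = 0.401647
pH = 14 - pOH = 14 - 0.401647
pH = 13.598353, rounded to 4 dp:

13.5984


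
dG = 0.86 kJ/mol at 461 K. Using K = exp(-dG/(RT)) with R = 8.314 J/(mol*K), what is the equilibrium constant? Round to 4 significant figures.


dG is in kJ/mol; multiply by 1000 to match R in J/(mol*K).
RT = 8.314 * 461 = 3832.754 J/mol
exponent = -dG*1000 / (RT) = -(0.86*1000) / 3832.754 = -0.22438174
K = exp(-0.22438174)
K = 0.79901006, rounded to 4 significant figures:

0.7990


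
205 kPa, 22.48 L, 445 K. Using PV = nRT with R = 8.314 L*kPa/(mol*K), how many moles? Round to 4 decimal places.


PV = nRT, solve for n = PV / (RT).
PV = 205 * 22.48 = 4608.4
RT = 8.314 * 445 = 3699.73
n = 4608.4 / 3699.73
n = 1.24560441 mol, rounded to 4 dp:

1.2456 mol


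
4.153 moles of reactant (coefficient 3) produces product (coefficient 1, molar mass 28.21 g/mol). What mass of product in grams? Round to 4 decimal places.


Use the coefficient ratio to convert reactant moles to product moles, then multiply by the product's molar mass.
moles_P = moles_R * (coeff_P / coeff_R) = 4.153 * (1/3) = 1.384333
mass_P = moles_P * M_P = 1.384333 * 28.21
mass_P = 39.05203393 g, rounded to 4 dp:

39.0520 g


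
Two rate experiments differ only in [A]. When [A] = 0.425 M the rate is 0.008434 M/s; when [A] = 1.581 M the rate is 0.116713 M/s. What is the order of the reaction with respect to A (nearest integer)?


Rate is proportional to [A]^n, so rate2/rate1 = ([A]2/[A]1)^n. Take logs to solve for n.
rate2/rate1 = 0.116713 / 0.008434 = 13.8384
[A]2/[A]1 = 1.581 / 0.425 = 3.72
n = ln(13.8384) / ln(3.72) = 2.0
Nearest integer order:

2


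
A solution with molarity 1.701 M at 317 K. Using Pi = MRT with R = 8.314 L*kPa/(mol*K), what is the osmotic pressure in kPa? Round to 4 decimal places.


Osmotic pressure (van't Hoff): Pi = M*R*T.
RT = 8.314 * 317 = 2635.538
Pi = 1.701 * 2635.538
Pi = 4483.050138 kPa, rounded to 4 dp:

4483.0501 kPa


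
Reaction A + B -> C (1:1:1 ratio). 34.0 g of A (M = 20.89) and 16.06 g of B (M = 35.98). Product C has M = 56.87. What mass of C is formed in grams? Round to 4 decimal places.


Find moles of each reactant; the smaller value is the limiting reagent in a 1:1:1 reaction, so moles_C equals moles of the limiter.
n_A = mass_A / M_A = 34.0 / 20.89 = 1.627573 mol
n_B = mass_B / M_B = 16.06 / 35.98 = 0.446359 mol
Limiting reagent: B (smaller), n_limiting = 0.446359 mol
mass_C = n_limiting * M_C = 0.446359 * 56.87
mass_C = 25.38443633 g, rounded to 4 dp:

25.3844 g


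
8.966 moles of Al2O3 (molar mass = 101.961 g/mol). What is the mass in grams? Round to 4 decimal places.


mass = n * M
mass = 8.966 * 101.961
mass = 914.182326 g, rounded to 4 dp:

914.1823 g
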